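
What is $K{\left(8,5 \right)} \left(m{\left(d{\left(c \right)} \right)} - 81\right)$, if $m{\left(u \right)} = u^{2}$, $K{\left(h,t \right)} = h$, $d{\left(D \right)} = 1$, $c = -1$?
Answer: $-640$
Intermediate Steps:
$K{\left(8,5 \right)} \left(m{\left(d{\left(c \right)} \right)} - 81\right) = 8 \left(1^{2} - 81\right) = 8 \left(1 - 81\right) = 8 \left(-80\right) = -640$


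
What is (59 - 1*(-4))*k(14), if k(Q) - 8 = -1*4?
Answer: 252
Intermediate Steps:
k(Q) = 4 (k(Q) = 8 - 1*4 = 8 - 4 = 4)
(59 - 1*(-4))*k(14) = (59 - 1*(-4))*4 = (59 + 4)*4 = 63*4 = 252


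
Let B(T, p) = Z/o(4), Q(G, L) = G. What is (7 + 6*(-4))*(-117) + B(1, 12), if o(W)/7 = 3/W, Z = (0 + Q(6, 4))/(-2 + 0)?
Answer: 13919/7 ≈ 1988.4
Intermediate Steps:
Z = -3 (Z = (0 + 6)/(-2 + 0) = 6/(-2) = 6*(-½) = -3)
o(W) = 21/W (o(W) = 7*(3/W) = 21/W)
B(T, p) = -4/7 (B(T, p) = -3/(21/4) = -3/(21*(¼)) = -3/21/4 = -3*4/21 = -4/7)
(7 + 6*(-4))*(-117) + B(1, 12) = (7 + 6*(-4))*(-117) - 4/7 = (7 - 24)*(-117) - 4/7 = -17*(-117) - 4/7 = 1989 - 4/7 = 13919/7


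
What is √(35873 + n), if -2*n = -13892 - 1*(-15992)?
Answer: √34823 ≈ 186.61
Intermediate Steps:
n = -1050 (n = -(-13892 - 1*(-15992))/2 = -(-13892 + 15992)/2 = -½*2100 = -1050)
√(35873 + n) = √(35873 - 1050) = √34823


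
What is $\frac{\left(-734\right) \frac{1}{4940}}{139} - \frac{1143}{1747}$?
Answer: $- \frac{393067339}{599797510} \approx -0.65533$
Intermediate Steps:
$\frac{\left(-734\right) \frac{1}{4940}}{139} - \frac{1143}{1747} = \left(-734\right) \frac{1}{4940} \cdot \frac{1}{139} - \frac{1143}{1747} = \left(- \frac{367}{2470}\right) \frac{1}{139} - \frac{1143}{1747} = - \frac{367}{343330} - \frac{1143}{1747} = - \frac{393067339}{599797510}$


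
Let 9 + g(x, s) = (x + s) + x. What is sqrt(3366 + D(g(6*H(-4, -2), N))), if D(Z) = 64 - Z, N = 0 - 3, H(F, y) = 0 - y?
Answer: sqrt(3418) ≈ 58.464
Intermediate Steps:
H(F, y) = -y
N = -3
g(x, s) = -9 + s + 2*x (g(x, s) = -9 + ((x + s) + x) = -9 + ((s + x) + x) = -9 + (s + 2*x) = -9 + s + 2*x)
sqrt(3366 + D(g(6*H(-4, -2), N))) = sqrt(3366 + (64 - (-9 - 3 + 2*(6*(-1*(-2)))))) = sqrt(3366 + (64 - (-9 - 3 + 2*(6*2)))) = sqrt(3366 + (64 - (-9 - 3 + 2*12))) = sqrt(3366 + (64 - (-9 - 3 + 24))) = sqrt(3366 + (64 - 1*12)) = sqrt(3366 + (64 - 12)) = sqrt(3366 + 52) = sqrt(3418)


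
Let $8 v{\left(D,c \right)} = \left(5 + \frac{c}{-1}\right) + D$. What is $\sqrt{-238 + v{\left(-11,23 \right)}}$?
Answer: $\frac{i \sqrt{3866}}{4} \approx 15.544 i$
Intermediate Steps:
$v{\left(D,c \right)} = \frac{5}{8} - \frac{c}{8} + \frac{D}{8}$ ($v{\left(D,c \right)} = \frac{\left(5 + \frac{c}{-1}\right) + D}{8} = \frac{\left(5 + c \left(-1\right)\right) + D}{8} = \frac{\left(5 - c\right) + D}{8} = \frac{5 + D - c}{8} = \frac{5}{8} - \frac{c}{8} + \frac{D}{8}$)
$\sqrt{-238 + v{\left(-11,23 \right)}} = \sqrt{-238 + \left(\frac{5}{8} - \frac{23}{8} + \frac{1}{8} \left(-11\right)\right)} = \sqrt{-238 - \frac{29}{8}} = \sqrt{- \frac{1933}{8}} = \frac{i \sqrt{3866}}{4}$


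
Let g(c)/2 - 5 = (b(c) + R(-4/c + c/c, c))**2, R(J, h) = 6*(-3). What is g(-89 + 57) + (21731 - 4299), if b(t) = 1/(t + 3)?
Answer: 15215780/841 ≈ 18093.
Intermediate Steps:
R(J, h) = -18
b(t) = 1/(3 + t)
g(c) = 10 + 2*(-18 + 1/(3 + c))**2 (g(c) = 10 + 2*(1/(3 + c) - 18)**2 = 10 + 2*(-18 + 1/(3 + c))**2)
g(-89 + 57) + (21731 - 4299) = 2*(2854 + 329*(-89 + 57)**2 + 1938*(-89 + 57))/(9 + (-89 + 57)**2 + 6*(-89 + 57)) + (21731 - 4299) = 2*(2854 + 329*(-32)**2 + 1938*(-32))/(9 + (-32)**2 + 6*(-32)) + 17432 = 2*(2854 + 329*1024 - 62016)/(9 + 1024 - 192) + 17432 = 2*(2854 + 336896 - 62016)/841 + 17432 = 2*(1/841)*277734 + 17432 = 555468/841 + 17432 = 15215780/841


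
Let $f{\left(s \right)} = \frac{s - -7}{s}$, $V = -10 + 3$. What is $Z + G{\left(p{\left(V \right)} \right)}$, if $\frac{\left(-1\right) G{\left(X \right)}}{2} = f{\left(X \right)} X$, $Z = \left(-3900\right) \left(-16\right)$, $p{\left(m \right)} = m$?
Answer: $62400$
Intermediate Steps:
$V = -7$
$f{\left(s \right)} = \frac{7 + s}{s}$ ($f{\left(s \right)} = \frac{s + 7}{s} = \frac{7 + s}{s}$)
$Z = 62400$
$G{\left(X \right)} = -14 - 2 X$ ($G{\left(X \right)} = - 2 \frac{7 + X}{X} X = - 2 \left(7 + X\right) = -14 - 2 X$)
$Z + G{\left(p{\left(V \right)} \right)} = 62400 - 0 = 62400 + \left(-14 + 14\right) = 62400 + 0 = 62400$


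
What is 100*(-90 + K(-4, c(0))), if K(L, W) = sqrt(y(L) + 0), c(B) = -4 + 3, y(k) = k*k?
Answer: -8600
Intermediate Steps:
y(k) = k**2
c(B) = -1
K(L, W) = sqrt(L**2) (K(L, W) = sqrt(L**2 + 0) = sqrt(L**2))
100*(-90 + K(-4, c(0))) = 100*(-90 + sqrt((-4)**2)) = 100*(-90 + sqrt(16)) = 100*(-90 + 4) = 100*(-86) = -8600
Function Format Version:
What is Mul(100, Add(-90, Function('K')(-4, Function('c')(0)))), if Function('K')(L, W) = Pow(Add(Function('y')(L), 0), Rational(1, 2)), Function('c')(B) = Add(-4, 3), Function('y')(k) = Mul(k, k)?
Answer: -8600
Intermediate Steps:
Function('y')(k) = Pow(k, 2)
Function('c')(B) = -1
Function('K')(L, W) = Pow(Pow(L, 2), Rational(1, 2)) (Function('K')(L, W) = Pow(Add(Pow(L, 2), 0), Rational(1, 2)) = Pow(Pow(L, 2), Rational(1, 2)))
Mul(100, Add(-90, Function('K')(-4, Function('c')(0)))) = Mul(100, Add(-90, Pow(Pow(-4, 2), Rational(1, 2)))) = Mul(100, Add(-90, Pow(16, Rational(1, 2)))) = Mul(100, Add(-90, 4)) = Mul(100, -86) = -8600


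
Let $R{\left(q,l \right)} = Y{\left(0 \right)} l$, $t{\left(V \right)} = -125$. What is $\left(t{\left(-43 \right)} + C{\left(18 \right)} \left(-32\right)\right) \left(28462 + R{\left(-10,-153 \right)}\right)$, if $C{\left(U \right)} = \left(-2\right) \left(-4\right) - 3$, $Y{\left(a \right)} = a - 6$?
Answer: $-8373300$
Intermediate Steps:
$Y{\left(a \right)} = -6 + a$ ($Y{\left(a \right)} = a - 6 = -6 + a$)
$C{\left(U \right)} = 5$ ($C{\left(U \right)} = 8 - 3 = 5$)
$R{\left(q,l \right)} = - 6 l$ ($R{\left(q,l \right)} = \left(-6 + 0\right) l = - 6 l$)
$\left(t{\left(-43 \right)} + C{\left(18 \right)} \left(-32\right)\right) \left(28462 + R{\left(-10,-153 \right)}\right) = \left(-125 + 5 \left(-32\right)\right) \left(28462 - -918\right) = \left(-125 - 160\right) \left(28462 + 918\right) = \left(-285\right) 29380 = -8373300$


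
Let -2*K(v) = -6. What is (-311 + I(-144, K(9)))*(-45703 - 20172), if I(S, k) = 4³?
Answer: 16271125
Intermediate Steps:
K(v) = 3 (K(v) = -½*(-6) = 3)
I(S, k) = 64
(-311 + I(-144, K(9)))*(-45703 - 20172) = (-311 + 64)*(-45703 - 20172) = -247*(-65875) = 16271125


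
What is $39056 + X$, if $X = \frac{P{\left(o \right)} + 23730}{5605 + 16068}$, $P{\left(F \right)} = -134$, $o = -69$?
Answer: $\frac{846484284}{21673} \approx 39057.0$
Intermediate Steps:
$X = \frac{23596}{21673}$ ($X = \frac{-134 + 23730}{5605 + 16068} = \frac{23596}{21673} \approx 1.0887$)
$39056 + X = 39056 + \frac{23596}{21673} = \frac{846484284}{21673}$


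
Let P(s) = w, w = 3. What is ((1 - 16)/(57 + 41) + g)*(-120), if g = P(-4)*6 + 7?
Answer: -146100/49 ≈ -2981.6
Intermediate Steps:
P(s) = 3
g = 25 (g = 3*6 + 7 = 18 + 7 = 25)
((1 - 16)/(57 + 41) + g)*(-120) = ((1 - 16)/(57 + 41) + 25)*(-120) = (-15/98 + 25)*(-120) = (2435/98)*(-120) = -146100/49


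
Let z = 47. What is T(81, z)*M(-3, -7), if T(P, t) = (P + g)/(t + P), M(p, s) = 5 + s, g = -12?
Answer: -69/64 ≈ -1.0781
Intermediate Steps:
T(P, t) = (-12 + P)/(P + t) (T(P, t) = (P - 12)/(t + P) = (-12 + P)/(P + t))
T(81, z)*M(-3, -7) = ((-12 + 81)/(81 + 47))*(5 - 7) = (69/128)*(-2) = -69/64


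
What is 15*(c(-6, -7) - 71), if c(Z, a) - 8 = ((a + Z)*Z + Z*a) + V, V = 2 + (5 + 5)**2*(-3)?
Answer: -3615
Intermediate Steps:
V = -298 (V = 2 + 10**2*(-3) = 2 + 100*(-3) = 2 - 300 = -298)
c(Z, a) = -290 + Z*a + Z*(Z + a) (c(Z, a) = 8 + (((a + Z)*Z + Z*a) - 298) = 8 + (((Z + a)*Z + Z*a) - 298) = 8 + ((Z*(Z + a) + Z*a) - 298) = 8 + ((Z*a + Z*(Z + a)) - 298) = 8 + (-298 + Z*a + Z*(Z + a)) = -290 + Z*a + Z*(Z + a))
15*(c(-6, -7) - 71) = 15*((-290 + (-6)**2 + 2*(-6)*(-7)) - 71) = 15*((-290 + 36 + 84) - 71) = 15*(-170 - 71) = 15*(-241) = -3615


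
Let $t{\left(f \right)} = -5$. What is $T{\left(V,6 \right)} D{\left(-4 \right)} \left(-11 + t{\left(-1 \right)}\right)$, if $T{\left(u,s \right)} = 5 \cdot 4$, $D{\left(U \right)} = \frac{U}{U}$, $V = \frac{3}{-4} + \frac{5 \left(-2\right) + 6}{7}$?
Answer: $-320$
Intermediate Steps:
$V = - \frac{37}{28}$ ($V = 3 \left(- \frac{1}{4}\right) + \left(-10 + 6\right) \frac{1}{7} = - \frac{3}{4} - \frac{4}{7} = - \frac{37}{28} \approx -1.3214$)
$D{\left(U \right)} = 1$
$T{\left(u,s \right)} = 20$
$T{\left(V,6 \right)} D{\left(-4 \right)} \left(-11 + t{\left(-1 \right)}\right) = 20 \cdot 1 \left(-11 - 5\right) = 20 \cdot 1 \left(-16\right) = 20 \left(-16\right) = -320$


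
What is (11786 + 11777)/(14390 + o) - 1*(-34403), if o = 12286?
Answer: 917757991/26676 ≈ 34404.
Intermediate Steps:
(11786 + 11777)/(14390 + o) - 1*(-34403) = (11786 + 11777)/(14390 + 12286) - 1*(-34403) = 23563/26676 + 34403 = 917757991/26676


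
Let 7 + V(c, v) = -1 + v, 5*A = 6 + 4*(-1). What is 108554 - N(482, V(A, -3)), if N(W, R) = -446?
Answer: 109000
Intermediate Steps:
A = 2/5 (A = (6 + 4*(-1))/5 = (6 - 4)/5 = (1/5)*2 = 2/5 ≈ 0.40000)
V(c, v) = -8 + v (V(c, v) = -7 + (-1 + v) = -8 + v)
108554 - N(482, V(A, -3)) = 108554 - 1*(-446) = 108554 + 446 = 109000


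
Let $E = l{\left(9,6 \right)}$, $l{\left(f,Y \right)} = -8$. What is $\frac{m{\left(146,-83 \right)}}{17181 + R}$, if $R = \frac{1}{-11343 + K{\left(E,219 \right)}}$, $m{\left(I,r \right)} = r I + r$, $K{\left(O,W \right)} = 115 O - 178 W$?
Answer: $- \frac{89320035}{125777192} \approx -0.71014$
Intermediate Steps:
$E = -8$
$K{\left(O,W \right)} = - 178 W + 115 O$
$m{\left(I,r \right)} = r + I r$ ($m{\left(I,r \right)} = I r + r = r + I r$)
$R = - \frac{1}{51245}$ ($R = \frac{1}{-11343 + \left(\left(-178\right) 219 + 115 \left(-8\right)\right)} = \frac{1}{-11343 - 39902} = \frac{1}{-51245} = - \frac{1}{51245} \approx -1.9514 \cdot 10^{-5}$)
$\frac{m{\left(146,-83 \right)}}{17181 + R} = \frac{\left(-83\right) \left(1 + 146\right)}{17181 - \frac{1}{51245}} = \frac{\left(-83\right) 147}{\frac{880440344}{51245}} = \left(-12201\right) \frac{51245}{880440344} = - \frac{89320035}{125777192}$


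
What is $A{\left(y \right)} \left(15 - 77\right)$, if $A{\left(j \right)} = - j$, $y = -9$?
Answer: $-558$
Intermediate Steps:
$A{\left(y \right)} \left(15 - 77\right) = \left(-1\right) \left(-9\right) \left(15 - 77\right) = 9 \left(-62\right) = -558$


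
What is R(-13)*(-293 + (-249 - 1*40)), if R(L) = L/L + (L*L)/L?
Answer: 6984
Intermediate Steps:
R(L) = 1 + L (R(L) = 1 + L²/L = 1 + L)
R(-13)*(-293 + (-249 - 1*40)) = (1 - 13)*(-293 + (-249 - 1*40)) = -12*(-293 + (-249 - 40)) = -12*(-293 - 289) = -12*(-582) = 6984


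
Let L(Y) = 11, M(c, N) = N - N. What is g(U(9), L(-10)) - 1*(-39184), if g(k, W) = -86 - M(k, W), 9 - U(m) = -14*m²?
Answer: 39098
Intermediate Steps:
U(m) = 9 + 14*m² (U(m) = 9 - (-14)*m² = 9 + 14*m²)
M(c, N) = 0
g(k, W) = -86 (g(k, W) = -86 - 1*0 = -86 + 0 = -86)
g(U(9), L(-10)) - 1*(-39184) = -86 - 1*(-39184) = -86 + 39184 = 39098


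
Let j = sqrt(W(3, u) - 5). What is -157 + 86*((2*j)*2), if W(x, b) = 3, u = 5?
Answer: -157 + 344*I*sqrt(2) ≈ -157.0 + 486.49*I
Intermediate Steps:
j = I*sqrt(2) (j = sqrt(3 - 5) = sqrt(-2) = I*sqrt(2) ≈ 1.4142*I)
-157 + 86*((2*j)*2) = -157 + 86*((2*(I*sqrt(2)))*2) = -157 + 86*((2*I*sqrt(2))*2) = -157 + 86*(4*I*sqrt(2)) = -157 + 344*I*sqrt(2)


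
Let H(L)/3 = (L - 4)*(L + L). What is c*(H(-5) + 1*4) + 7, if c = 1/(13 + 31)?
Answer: 291/22 ≈ 13.227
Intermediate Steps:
H(L) = 6*L*(-4 + L) (H(L) = 3*((L - 4)*(L + L)) = 3*((-4 + L)*(2*L)) = 3*(2*L*(-4 + L)) = 6*L*(-4 + L))
c = 1/44 ≈ 0.022727
c*(H(-5) + 1*4) + 7 = (6*(-5)*(-4 - 5) + 1*4)/44 + 7 = (6*(-5)*(-9) + 4)/44 + 7 = (270 + 4)/44 + 7 = (1/44)*274 + 7 = 137/22 + 7 = 291/22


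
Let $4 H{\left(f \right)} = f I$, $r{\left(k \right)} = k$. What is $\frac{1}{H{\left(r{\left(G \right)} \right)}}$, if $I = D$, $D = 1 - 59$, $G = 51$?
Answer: $- \frac{2}{1479} \approx -0.0013523$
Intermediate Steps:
$D = -58$
$I = -58$
$H{\left(f \right)} = - \frac{29 f}{2}$ ($H{\left(f \right)} = \frac{f \left(-58\right)}{4} = \frac{\left(-58\right) f}{4} = - \frac{29 f}{2}$)
$\frac{1}{H{\left(r{\left(G \right)} \right)}} = \frac{1}{\left(- \frac{29}{2}\right) 51} = \frac{1}{- \frac{1479}{2}} = - \frac{2}{1479}$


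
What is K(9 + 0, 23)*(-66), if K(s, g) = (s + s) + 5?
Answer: -1518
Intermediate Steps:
K(s, g) = 5 + 2*s (K(s, g) = 2*s + 5 = 5 + 2*s)
K(9 + 0, 23)*(-66) = (5 + 2*(9 + 0))*(-66) = (5 + 2*9)*(-66) = (5 + 18)*(-66) = 23*(-66) = -1518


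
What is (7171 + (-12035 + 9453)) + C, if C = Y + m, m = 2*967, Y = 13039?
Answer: 19562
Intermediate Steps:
m = 1934
C = 14973 (C = 13039 + 1934 = 14973)
(7171 + (-12035 + 9453)) + C = (7171 + (-12035 + 9453)) + 14973 = (7171 - 2582) + 14973 = 4589 + 14973 = 19562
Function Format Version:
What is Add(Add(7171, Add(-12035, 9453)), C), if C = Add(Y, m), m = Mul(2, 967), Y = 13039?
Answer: 19562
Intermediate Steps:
m = 1934
C = 14973 (C = Add(13039, 1934) = 14973)
Add(Add(7171, Add(-12035, 9453)), C) = Add(Add(7171, Add(-12035, 9453)), 14973) = Add(Add(7171, -2582), 14973) = Add(4589, 14973) = 19562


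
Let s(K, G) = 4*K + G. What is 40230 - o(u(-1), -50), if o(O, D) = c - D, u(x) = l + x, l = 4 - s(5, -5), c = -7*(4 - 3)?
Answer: 40187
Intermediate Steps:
c = -7 (c = -7*1 = -7)
s(K, G) = G + 4*K
l = -11 (l = 4 - (-5 + 4*5) = 4 - (-5 + 20) = 4 - 1*15 = 4 - 15 = -11)
u(x) = -11 + x
o(O, D) = -7 - D
40230 - o(u(-1), -50) = 40230 - (-7 - 1*(-50)) = 40230 - (-7 + 50) = 40230 - 1*43 = 40230 - 43 = 40187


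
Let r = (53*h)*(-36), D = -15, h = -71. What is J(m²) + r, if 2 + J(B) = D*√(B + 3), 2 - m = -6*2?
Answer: 135466 - 15*√199 ≈ 1.3525e+5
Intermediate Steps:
m = 14 (m = 2 - (-6)*2 = 2 - 1*(-12) = 2 + 12 = 14)
J(B) = -2 - 15*√(3 + B) (J(B) = -2 - 15*√(B + 3) = -2 - 15*√(3 + B))
r = 135468 (r = (53*(-71))*(-36) = -3763*(-36) = 135468)
J(m²) + r = (-2 - 15*√(3 + 14²)) + 135468 = (-2 - 15*√(3 + 196)) + 135468 = (-2 - 15*√199) + 135468 = 135466 - 15*√199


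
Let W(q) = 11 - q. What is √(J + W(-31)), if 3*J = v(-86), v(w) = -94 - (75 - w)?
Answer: I*√43 ≈ 6.5574*I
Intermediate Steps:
v(w) = -169 + w (v(w) = -94 + (-75 + w) = -169 + w)
J = -85 (J = (-169 - 86)/3 = (⅓)*(-255) = -85)
√(J + W(-31)) = √(-85 + (11 - 1*(-31))) = √(-85 + (11 + 31)) = √(-85 + 42) = √(-43) = I*√43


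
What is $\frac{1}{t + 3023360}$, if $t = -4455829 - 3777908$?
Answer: $- \frac{1}{5210377} \approx -1.9192 \cdot 10^{-7}$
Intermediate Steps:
$t = -8233737$
$\frac{1}{t + 3023360} = \frac{1}{-8233737 + 3023360} = \frac{1}{-5210377} = - \frac{1}{5210377}$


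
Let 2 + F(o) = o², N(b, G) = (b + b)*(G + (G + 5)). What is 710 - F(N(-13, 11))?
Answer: -492092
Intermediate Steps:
N(b, G) = 2*b*(5 + 2*G) (N(b, G) = (2*b)*(G + (5 + G)) = (2*b)*(5 + 2*G) = 2*b*(5 + 2*G))
F(o) = -2 + o²
710 - F(N(-13, 11)) = 710 - (-2 + (2*(-13)*(5 + 2*11))²) = 710 - (-2 + (2*(-13)*(5 + 22))²) = 710 - (-2 + (2*(-13)*27)²) = 710 - (-2 + (-702)²) = 710 - (-2 + 492804) = 710 - 1*492802 = 710 - 492802 = -492092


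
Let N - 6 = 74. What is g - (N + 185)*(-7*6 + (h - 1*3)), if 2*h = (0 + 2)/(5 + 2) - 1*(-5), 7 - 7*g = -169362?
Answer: 495883/14 ≈ 35420.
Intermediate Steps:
g = 169369/7 (g = 1 - 1/7*(-169362) = 1 + 169362/7 = 169369/7 ≈ 24196.)
N = 80 (N = 6 + 74 = 80)
h = 37/14 (h = ((0 + 2)/(5 + 2) - 1*(-5))/2 = (2/7 + 5)/2 = (1/2)*(37/7) = 37/14 ≈ 2.6429)
g - (N + 185)*(-7*6 + (h - 1*3)) = 169369/7 - (80 + 185)*(-7*6 + (37/14 - 1*3)) = 169369/7 - 265*(-42 + (37/14 - 3)) = 169369/7 - 265*(-42 - 5/14) = 169369/7 - 265*(-593)/14 = 169369/7 - 1*(-157145/14) = 169369/7 + 157145/14 = 495883/14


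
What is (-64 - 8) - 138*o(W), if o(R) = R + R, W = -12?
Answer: 3240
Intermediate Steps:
o(R) = 2*R
(-64 - 8) - 138*o(W) = (-64 - 8) - 276*(-12) = -72 - 138*(-24) = -72 + 3312 = 3240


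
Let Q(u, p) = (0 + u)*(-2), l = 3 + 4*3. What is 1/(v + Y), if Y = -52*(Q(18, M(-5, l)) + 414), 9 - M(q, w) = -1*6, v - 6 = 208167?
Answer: 1/188517 ≈ 5.3046e-6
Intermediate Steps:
l = 15 (l = 3 + 12 = 15)
v = 208173 (v = 6 + 208167 = 208173)
M(q, w) = 15 (M(q, w) = 9 - (-1)*6 = 9 - 1*(-6) = 9 + 6 = 15)
Q(u, p) = -2*u (Q(u, p) = u*(-2) = -2*u)
Y = -19656 (Y = -52*(-2*18 + 414) = -52*(-36 + 414) = -52*378 = -19656)
1/(v + Y) = 1/(208173 - 19656) = 1/188517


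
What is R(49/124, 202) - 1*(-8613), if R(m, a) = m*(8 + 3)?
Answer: 1068551/124 ≈ 8617.3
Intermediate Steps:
R(m, a) = 11*m (R(m, a) = m*11 = 11*m)
R(49/124, 202) - 1*(-8613) = 11*(49/124) - 1*(-8613) = 11*(49*(1/124)) + 8613 = 11*(49/124) + 8613 = 539/124 + 8613 = 1068551/124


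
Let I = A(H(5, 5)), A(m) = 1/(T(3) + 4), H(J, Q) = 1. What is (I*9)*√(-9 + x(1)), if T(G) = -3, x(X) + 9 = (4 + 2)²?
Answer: 27*√2 ≈ 38.184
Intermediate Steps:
x(X) = 27 (x(X) = -9 + (4 + 2)² = -9 + 6² = -9 + 36 = 27)
A(m) = 1 (A(m) = 1/(-3 + 4) = 1/1 = 1)
I = 1
(I*9)*√(-9 + x(1)) = (1*9)*√(-9 + 27) = 9*√18 = 9*(3*√2) = 27*√2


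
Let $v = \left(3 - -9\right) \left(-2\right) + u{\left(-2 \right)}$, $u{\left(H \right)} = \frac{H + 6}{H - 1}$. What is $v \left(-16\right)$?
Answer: $\frac{1216}{3} \approx 405.33$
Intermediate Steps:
$u{\left(H \right)} = \frac{6 + H}{-1 + H}$
$v = - \frac{76}{3}$ ($v = \left(3 - -9\right) \left(-2\right) + \frac{6 - 2}{-1 - 2} = \left(3 + 9\right) \left(-2\right) + \frac{1}{-3} \cdot 4 = 12 \left(-2\right) - \frac{4}{3} = -24 - \frac{4}{3} = - \frac{76}{3} \approx -25.333$)
$v \left(-16\right) = \left(- \frac{76}{3}\right) \left(-16\right) = \frac{1216}{3}$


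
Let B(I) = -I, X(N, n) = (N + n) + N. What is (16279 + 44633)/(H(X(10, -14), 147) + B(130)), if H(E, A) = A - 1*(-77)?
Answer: 648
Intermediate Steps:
X(N, n) = n + 2*N
H(E, A) = 77 + A (H(E, A) = A + 77 = 77 + A)
(16279 + 44633)/(H(X(10, -14), 147) + B(130)) = (16279 + 44633)/((77 + 147) - 1*130) = 60912/(224 - 130) = 60912/94 = 60912*(1/94) = 648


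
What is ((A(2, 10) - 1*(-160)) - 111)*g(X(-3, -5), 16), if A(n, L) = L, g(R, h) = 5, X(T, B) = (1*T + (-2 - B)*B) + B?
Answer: 295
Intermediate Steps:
X(T, B) = B + T + B*(-2 - B) (X(T, B) = (T + B*(-2 - B)) + B = B + T + B*(-2 - B))
((A(2, 10) - 1*(-160)) - 111)*g(X(-3, -5), 16) = ((10 - 1*(-160)) - 111)*5 = ((10 + 160) - 111)*5 = (170 - 111)*5 = 59*5 = 295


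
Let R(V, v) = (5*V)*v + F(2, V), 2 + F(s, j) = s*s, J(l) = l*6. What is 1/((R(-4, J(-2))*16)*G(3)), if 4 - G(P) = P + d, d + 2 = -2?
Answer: 1/19360 ≈ 5.1653e-5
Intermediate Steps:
J(l) = 6*l
F(s, j) = -2 + s² (F(s, j) = -2 + s*s = -2 + s²)
d = -4 (d = -2 - 2 = -4)
R(V, v) = 2 + 5*V*v (R(V, v) = (5*V)*v + (-2 + 2²) = 5*V*v + (-2 + 4) = 5*V*v + 2 = 2 + 5*V*v)
G(P) = 8 - P (G(P) = 4 - (P - 4) = 4 - (-4 + P) = 4 + (4 - P) = 8 - P)
1/((R(-4, J(-2))*16)*G(3)) = 1/(((2 + 5*(-4)*(6*(-2)))*16)*(8 - 1*3)) = 1/(((2 + 5*(-4)*(-12))*16)*(8 - 3)) = 1/(((2 + 240)*16)*5) = 1/((242*16)*5) = 1/(3872*5) = 1/19360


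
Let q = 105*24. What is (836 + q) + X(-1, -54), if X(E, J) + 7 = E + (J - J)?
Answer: 3348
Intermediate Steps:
q = 2520
X(E, J) = -7 + E (X(E, J) = -7 + (E + (J - J)) = -7 + (E + 0) = -7 + E)
(836 + q) + X(-1, -54) = (836 + 2520) + (-7 - 1) = 3356 - 8 = 3348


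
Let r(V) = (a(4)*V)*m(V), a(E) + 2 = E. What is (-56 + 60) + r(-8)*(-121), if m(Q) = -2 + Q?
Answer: -19356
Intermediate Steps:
a(E) = -2 + E
r(V) = 2*V*(-2 + V) (r(V) = ((-2 + 4)*V)*(-2 + V) = (2*V)*(-2 + V) = 2*V*(-2 + V))
(-56 + 60) + r(-8)*(-121) = (-56 + 60) + (2*(-8)*(-2 - 8))*(-121) = 4 + (2*(-8)*(-10))*(-121) = 4 + 160*(-121) = 4 - 19360 = -19356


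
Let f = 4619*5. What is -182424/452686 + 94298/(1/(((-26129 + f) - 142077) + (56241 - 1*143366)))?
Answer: -4956773705101716/226343 ≈ -2.1899e+10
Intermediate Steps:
f = 23095
-182424/452686 + 94298/(1/(((-26129 + f) - 142077) + (56241 - 1*143366))) = -182424/452686 + 94298/(1/(((-26129 + 23095) - 142077) + (56241 - 1*143366))) = -182424*1/452686 + 94298/(1/((-3034 - 142077) + (56241 - 143366))) = -91212/226343 + 94298/(1/(-145111 - 87125)) = -91212/226343 + 94298/(1/(-232236)) = -91212/226343 + 94298/(-1/232236) = -91212/226343 + 94298*(-232236) = -91212/226343 - 21899390328 = -4956773705101716/226343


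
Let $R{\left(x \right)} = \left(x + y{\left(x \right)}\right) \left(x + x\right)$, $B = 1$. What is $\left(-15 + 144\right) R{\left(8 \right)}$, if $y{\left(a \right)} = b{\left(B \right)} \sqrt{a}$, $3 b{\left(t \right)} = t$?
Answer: $16512 + 1376 \sqrt{2} \approx 18458.0$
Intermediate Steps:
$b{\left(t \right)} = \frac{t}{3}$
$y{\left(a \right)} = \frac{\sqrt{a}}{3}$ ($y{\left(a \right)} = \frac{1}{3} \cdot 1 \sqrt{a} = \frac{\sqrt{a}}{3}$)
$R{\left(x \right)} = 2 x \left(x + \frac{\sqrt{x}}{3}\right)$ ($R{\left(x \right)} = \left(x + \frac{\sqrt{x}}{3}\right) \left(x + x\right) = \left(x + \frac{\sqrt{x}}{3}\right) 2 x = 2 x \left(x + \frac{\sqrt{x}}{3}\right)$)
$\left(-15 + 144\right) R{\left(8 \right)} = \left(-15 + 144\right) \frac{2}{3} \cdot 8 \left(\sqrt{8} + 3 \cdot 8\right) = 129 \cdot \frac{2}{3} \cdot 8 \left(2 \sqrt{2} + 24\right) = 129 \cdot \frac{2}{3} \cdot 8 \left(24 + 2 \sqrt{2}\right) = 129 \left(128 + \frac{32 \sqrt{2}}{3}\right) = 16512 + 1376 \sqrt{2}$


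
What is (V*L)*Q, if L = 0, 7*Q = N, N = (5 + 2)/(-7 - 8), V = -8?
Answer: 0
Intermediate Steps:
N = -7/15 (N = 7/(-15) = 7*(-1/15) = -7/15 ≈ -0.46667)
Q = -1/15 (Q = (1/7)*(-7/15) = -1/15 ≈ -0.066667)
(V*L)*Q = -8*0*(-1/15) = 0*(-1/15) = 0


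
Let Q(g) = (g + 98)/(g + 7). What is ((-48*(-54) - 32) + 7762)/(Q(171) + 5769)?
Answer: 1837316/1027151 ≈ 1.7887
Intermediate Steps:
Q(g) = (98 + g)/(7 + g)
((-48*(-54) - 32) + 7762)/(Q(171) + 5769) = ((-48*(-54) - 32) + 7762)/((98 + 171)/(7 + 171) + 5769) = ((2592 - 32) + 7762)/(269/178 + 5769) = (2560 + 7762)/((1/178)*269 + 5769) = 10322/(269/178 + 5769) = 10322/(1027151/178) = 10322*(178/1027151) = 1837316/1027151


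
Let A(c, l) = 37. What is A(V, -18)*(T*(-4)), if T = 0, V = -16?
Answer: 0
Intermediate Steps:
A(V, -18)*(T*(-4)) = 37*(0*(-4)) = 37*0 = 0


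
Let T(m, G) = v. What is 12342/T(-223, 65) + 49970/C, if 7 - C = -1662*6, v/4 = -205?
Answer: -41092709/4091390 ≈ -10.044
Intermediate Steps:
v = -820 (v = 4*(-205) = -820)
T(m, G) = -820
C = 9979 (C = 7 - (-1662)*6 = 7 - 1*(-9972) = 7 + 9972 = 9979)
12342/T(-223, 65) + 49970/C = 12342/(-820) + 49970/9979 = 12342*(-1/820) + 49970*(1/9979) = -6171/410 + 49970/9979 = -41092709/4091390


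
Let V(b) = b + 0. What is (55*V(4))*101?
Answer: 22220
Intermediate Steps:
V(b) = b
(55*V(4))*101 = (55*4)*101 = 220*101 = 22220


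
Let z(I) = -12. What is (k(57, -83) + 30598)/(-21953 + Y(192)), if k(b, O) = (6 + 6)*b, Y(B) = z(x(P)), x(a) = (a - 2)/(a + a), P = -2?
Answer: -31282/21965 ≈ -1.4242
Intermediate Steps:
x(a) = (-2 + a)/(2*a) (x(a) = (-2 + a)/((2*a)) = (-2 + a)*(1/(2*a)) = (-2 + a)/(2*a))
Y(B) = -12
k(b, O) = 12*b
(k(57, -83) + 30598)/(-21953 + Y(192)) = (12*57 + 30598)/(-21953 - 12) = (684 + 30598)/(-21965) = 31282*(-1/21965) = -31282/21965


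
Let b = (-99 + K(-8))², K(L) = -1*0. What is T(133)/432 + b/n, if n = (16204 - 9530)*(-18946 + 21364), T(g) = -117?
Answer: -17443339/64550928 ≈ -0.27023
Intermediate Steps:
n = 16137732 (n = 6674*2418 = 16137732)
K(L) = 0
b = 9801 (b = (-99 + 0)² = (-99)² = 9801)
T(133)/432 + b/n = -117/432 + 9801/16137732 = -117*1/432 + 9801*(1/16137732) = -13/48 + 3267/5379244 = -17443339/64550928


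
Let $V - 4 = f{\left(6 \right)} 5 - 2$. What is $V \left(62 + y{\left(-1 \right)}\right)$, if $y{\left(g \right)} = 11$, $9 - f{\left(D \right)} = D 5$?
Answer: $-7519$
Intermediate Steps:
$f{\left(D \right)} = 9 - 5 D$ ($f{\left(D \right)} = 9 - D 5 = 9 - 5 D$)
$V = -103$ ($V = 4 + \left(\left(9 - 30\right) 5 - 2\right) = 4 - 107 = -103$)
$V \left(62 + y{\left(-1 \right)}\right) = - 103 \left(62 + 11\right) = \left(-103\right) 73 = -7519$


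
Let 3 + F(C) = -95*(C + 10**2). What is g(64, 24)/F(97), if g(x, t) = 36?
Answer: -18/9359 ≈ -0.0019233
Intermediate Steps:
F(C) = -9503 - 95*C (F(C) = -3 - 95*(C + 10**2) = -3 - 95*(C + 100) = -3 - 95*(100 + C) = -3 + (-9500 - 95*C) = -9503 - 95*C)
g(64, 24)/F(97) = 36/(-9503 - 95*97) = 36/(-9503 - 9215) = 36/(-18718) = 36*(-1/18718) = -18/9359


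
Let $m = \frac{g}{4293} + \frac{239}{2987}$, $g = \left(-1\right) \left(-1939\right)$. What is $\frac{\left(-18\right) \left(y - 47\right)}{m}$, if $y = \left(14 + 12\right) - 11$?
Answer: $\frac{1846539504}{1704455} \approx 1083.4$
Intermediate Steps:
$y = 15$ ($y = 26 - 11 = 15$)
$g = 1939$
$m = \frac{6817820}{12823191}$ ($m = \frac{1939}{4293} + \frac{239}{2987} = \frac{6817820}{12823191} \approx 0.53168$)
$\frac{\left(-18\right) \left(y - 47\right)}{m} = \frac{\left(-18\right) \left(15 - 47\right)}{\frac{6817820}{12823191}} = \left(-18\right) \left(-32\right) \frac{12823191}{6817820} = 576 \cdot \frac{12823191}{6817820} = \frac{1846539504}{1704455}$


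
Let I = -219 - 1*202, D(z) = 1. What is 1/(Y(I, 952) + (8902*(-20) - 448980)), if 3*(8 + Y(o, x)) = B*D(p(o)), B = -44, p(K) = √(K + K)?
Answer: -3/1881128 ≈ -1.5948e-6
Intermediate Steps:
p(K) = √2*√K (p(K) = √(2*K) = √2*√K)
I = -421 (I = -219 - 202 = -421)
Y(o, x) = -68/3 (Y(o, x) = -8 + (-44*1)/3 = -8 + (⅓)*(-44) = -8 - 44/3 = -68/3)
1/(Y(I, 952) + (8902*(-20) - 448980)) = 1/(-68/3 + (8902*(-20) - 448980)) = 1/(-68/3 + (-178040 - 448980)) = 1/(-68/3 - 627020) = 1/(-1881128/3) = -3/1881128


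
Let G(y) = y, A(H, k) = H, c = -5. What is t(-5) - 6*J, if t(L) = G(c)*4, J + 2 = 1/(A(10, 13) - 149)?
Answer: -1106/139 ≈ -7.9568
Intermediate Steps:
J = -279/139 (J = -2 + 1/(10 - 149) = -2 + 1/(-139) = -2 - 1/139 = -279/139 ≈ -2.0072)
t(L) = -20 (t(L) = -5*4 = -20)
t(-5) - 6*J = -20 - 6*(-279/139) = -20 + 1674/139 = -1106/139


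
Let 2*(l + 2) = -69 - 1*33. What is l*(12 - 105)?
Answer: 4929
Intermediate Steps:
l = -53 (l = -2 + (-69 - 1*33)/2 = -2 + (-69 - 33)/2 = -2 + (½)*(-102) = -2 - 51 = -53)
l*(12 - 105) = -53*(12 - 105) = -53*(-93) = 4929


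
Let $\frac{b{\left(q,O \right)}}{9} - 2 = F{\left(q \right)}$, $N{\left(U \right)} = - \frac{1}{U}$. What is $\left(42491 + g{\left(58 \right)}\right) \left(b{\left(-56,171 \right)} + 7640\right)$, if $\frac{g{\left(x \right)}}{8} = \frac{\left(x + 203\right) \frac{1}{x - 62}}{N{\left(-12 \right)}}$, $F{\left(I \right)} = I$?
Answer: $259167958$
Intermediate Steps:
$b{\left(q,O \right)} = 18 + 9 q$
$g{\left(x \right)} = \frac{96 \left(203 + x\right)}{-62 + x}$ ($g{\left(x \right)} = 8 \frac{\left(x + 203\right) \frac{1}{x - 62}}{\left(-1\right) \frac{1}{-12}} = 8 \frac{\left(203 + x\right) \frac{1}{-62 + x}}{\left(-1\right) \left(- \frac{1}{12}\right)} = 8 \frac{203 + x}{-62 + x} \frac{1}{\frac{1}{12}} = 8 \frac{203 + x}{-62 + x} 12 = 8 \frac{12 \left(203 + x\right)}{-62 + x} = \frac{96 \left(203 + x\right)}{-62 + x}$)
$\left(42491 + g{\left(58 \right)}\right) \left(b{\left(-56,171 \right)} + 7640\right) = \left(42491 + \frac{96 \left(203 + 58\right)}{-62 + 58}\right) \left(\left(18 + 9 \left(-56\right)\right) + 7640\right) = \left(42491 + 96 \frac{1}{-4} \cdot 261\right) \left(\left(18 - 504\right) + 7640\right) = \left(42491 + 96 \left(- \frac{1}{4}\right) 261\right) \left(-486 + 7640\right) = \left(42491 - 6264\right) 7154 = 36227 \cdot 7154 = 259167958$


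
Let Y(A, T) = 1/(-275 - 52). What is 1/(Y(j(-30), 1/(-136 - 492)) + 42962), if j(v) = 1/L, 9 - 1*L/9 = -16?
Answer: 327/14048573 ≈ 2.3276e-5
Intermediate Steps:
L = 225 (L = 81 - 9*(-16) = 81 + 144 = 225)
j(v) = 1/225
Y(A, T) = -1/327 (Y(A, T) = 1/(-327) = -1/327)
1/(Y(j(-30), 1/(-136 - 492)) + 42962) = 1/(-1/327 + 42962) = 1/(14048573/327) = 327/14048573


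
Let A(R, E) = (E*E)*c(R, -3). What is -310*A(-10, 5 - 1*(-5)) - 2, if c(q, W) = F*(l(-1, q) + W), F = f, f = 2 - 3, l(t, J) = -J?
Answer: 216998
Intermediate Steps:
f = -1
F = -1
c(q, W) = q - W (c(q, W) = -(-q + W) = -(W - q) = q - W)
A(R, E) = E**2*(3 + R) (A(R, E) = (E*E)*(R - 1*(-3)) = E**2*(R + 3) = E**2*(3 + R))
-310*A(-10, 5 - 1*(-5)) - 2 = -310*(5 - 1*(-5))**2*(3 - 10) - 2 = -310*(5 + 5)**2*(-7) - 2 = -310*10**2*(-7) - 2 = -31000*(-7) - 2 = -310*(-700) - 2 = 217000 - 2 = 216998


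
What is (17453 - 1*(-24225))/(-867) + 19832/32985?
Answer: -452518162/9532665 ≈ -47.470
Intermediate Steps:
(17453 - 1*(-24225))/(-867) + 19832/32985 = (17453 + 24225)*(-1/867) + 19832*(1/32985) = 41678*(-1/867) + 19832/32985 = -41678/867 + 19832/32985 = -452518162/9532665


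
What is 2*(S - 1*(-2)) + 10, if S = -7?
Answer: 0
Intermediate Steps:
2*(S - 1*(-2)) + 10 = 2*(-7 - 1*(-2)) + 10 = 2*(-7 + 2) + 10 = 2*(-5) + 10 = -10 + 10 = 0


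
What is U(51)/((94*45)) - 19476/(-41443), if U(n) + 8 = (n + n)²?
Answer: 256612454/87651945 ≈ 2.9276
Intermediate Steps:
U(n) = -8 + 4*n² (U(n) = -8 + (n + n)² = -8 + (2*n)² = -8 + 4*n²)
U(51)/((94*45)) - 19476/(-41443) = (-8 + 4*51²)/((94*45)) - 19476/(-41443) = (-8 + 4*2601)/4230 - 19476*(-1/41443) = (-8 + 10404)*(1/4230) + 19476/41443 = 10396*(1/4230) + 19476/41443 = 5198/2115 + 19476/41443 = 256612454/87651945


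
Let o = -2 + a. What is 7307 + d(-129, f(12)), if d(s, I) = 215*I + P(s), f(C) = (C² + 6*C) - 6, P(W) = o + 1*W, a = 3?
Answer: 52329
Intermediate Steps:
o = 1 (o = -2 + 3 = 1)
P(W) = 1 + W (P(W) = 1 + 1*W = 1 + W)
f(C) = -6 + C² + 6*C
d(s, I) = 1 + s + 215*I (d(s, I) = 215*I + (1 + s) = 1 + s + 215*I)
7307 + d(-129, f(12)) = 7307 + (1 - 129 + 215*(-6 + 12² + 6*12)) = 7307 + (1 - 129 + 215*(-6 + 144 + 72)) = 7307 + (1 - 129 + 215*210) = 7307 + (1 - 129 + 45150) = 7307 + 45022 = 52329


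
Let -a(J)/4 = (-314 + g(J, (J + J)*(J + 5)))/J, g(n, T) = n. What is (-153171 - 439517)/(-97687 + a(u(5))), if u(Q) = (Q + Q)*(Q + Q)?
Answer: 14817200/2441961 ≈ 6.0677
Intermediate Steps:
u(Q) = 4*Q² (u(Q) = (2*Q)*(2*Q) = 4*Q²)
a(J) = -4*(-314 + J)/J
(-153171 - 439517)/(-97687 + a(u(5))) = (-153171 - 439517)/(-97687 + (-4 + 1256/((4*5²)))) = -592688/(-97687 + (-4 + 1256/((4*25)))) = -592688/(-97687 + (-4 + 1256/100)) = -592688/(-97687 + (-4 + 1256*(1/100))) = -592688/(-97687 + (-4 + 314/25)) = -592688/(-97687 + 214/25) = -592688/(-2441961/25) = -592688*(-25/2441961) = 14817200/2441961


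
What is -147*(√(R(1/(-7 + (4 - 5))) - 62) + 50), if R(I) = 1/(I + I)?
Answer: -7350 - 147*I*√66 ≈ -7350.0 - 1194.2*I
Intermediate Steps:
R(I) = 1/(2*I)
-147*(√(R(1/(-7 + (4 - 5))) - 62) + 50) = -147*(√(1/(2*(1/(-7 + (4 - 5)))) - 62) + 50) = -147*(√(1/(2*(1/(-7 - 1))) - 62) + 50) = -147*(√(1/(2*(1/(-8))) - 62) + 50) = -147*(√(1/(2*(-⅛)) - 62) + 50) = -147*(√((½)*(-8) - 62) + 50) = -147*(√(-4 - 62) + 50) = -147*(√(-66) + 50) = -147*(I*√66 + 50) = -147*(50 + I*√66) = -7350 - 147*I*√66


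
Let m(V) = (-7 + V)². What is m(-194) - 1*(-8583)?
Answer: 48984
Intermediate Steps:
m(-194) - 1*(-8583) = (-7 - 194)² - 1*(-8583) = (-201)² + 8583 = 40401 + 8583 = 48984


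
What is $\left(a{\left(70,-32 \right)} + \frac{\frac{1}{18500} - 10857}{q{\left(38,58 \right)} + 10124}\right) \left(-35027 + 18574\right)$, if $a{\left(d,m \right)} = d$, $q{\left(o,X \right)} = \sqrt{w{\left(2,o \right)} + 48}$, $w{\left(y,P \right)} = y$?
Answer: $- \frac{537593532960651543}{474040882750} - \frac{3304659072047 \sqrt{2}}{379232706200} \approx -1.1341 \cdot 10^{6}$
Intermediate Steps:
$q{\left(o,X \right)} = 5 \sqrt{2}$ ($q{\left(o,X \right)} = \sqrt{2 + 48} = \sqrt{50} = 5 \sqrt{2}$)
$\left(a{\left(70,-32 \right)} + \frac{\frac{1}{18500} - 10857}{q{\left(38,58 \right)} + 10124}\right) \left(-35027 + 18574\right) = \left(70 + \frac{\frac{1}{18500} - 10857}{5 \sqrt{2} + 10124}\right) \left(-35027 + 18574\right) = \left(70 + \frac{\frac{1}{18500} - 10857}{10124 + 5 \sqrt{2}}\right) \left(-16453\right) = \left(70 - \frac{200854499}{18500 \left(10124 + 5 \sqrt{2}\right)}\right) \left(-16453\right) = -1151710 + \frac{3304659072047}{18500 \left(10124 + 5 \sqrt{2}\right)}$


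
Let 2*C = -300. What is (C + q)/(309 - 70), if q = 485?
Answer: 335/239 ≈ 1.4017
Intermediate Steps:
C = -150 (C = (½)*(-300) = -150)
(C + q)/(309 - 70) = (-150 + 485)/(309 - 70) = 335/239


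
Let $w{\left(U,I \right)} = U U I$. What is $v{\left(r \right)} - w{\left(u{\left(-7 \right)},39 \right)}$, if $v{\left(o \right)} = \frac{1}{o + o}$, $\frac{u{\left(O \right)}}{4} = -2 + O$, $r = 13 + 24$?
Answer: $- \frac{3740255}{74} \approx -50544.0$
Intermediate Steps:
$r = 37$
$u{\left(O \right)} = -8 + 4 O$ ($u{\left(O \right)} = 4 \left(-2 + O\right) = -8 + 4 O$)
$v{\left(o \right)} = \frac{1}{2 o}$
$w{\left(U,I \right)} = I U^{2}$ ($w{\left(U,I \right)} = U^{2} I = I U^{2}$)
$v{\left(r \right)} - w{\left(u{\left(-7 \right)},39 \right)} = \frac{1}{2 \cdot 37} - 39 \left(-8 + 4 \left(-7\right)\right)^{2} = \frac{1}{2} \cdot \frac{1}{37} - 39 \left(-8 - 28\right)^{2} = \frac{1}{74} - 39 \left(-36\right)^{2} = \frac{1}{74} - 39 \cdot 1296 = \frac{1}{74} - 50544 = - \frac{3740255}{74}$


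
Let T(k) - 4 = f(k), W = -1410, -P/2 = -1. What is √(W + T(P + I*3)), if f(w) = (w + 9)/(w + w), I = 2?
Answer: I*√22479/4 ≈ 37.482*I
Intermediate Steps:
P = 2 (P = -2*(-1) = 2)
f(w) = (9 + w)/(2*w) (f(w) = (9 + w)/((2*w)) = (9 + w)*(1/(2*w)) = (9 + w)/(2*w))
T(k) = 4 + (9 + k)/(2*k)
√(W + T(P + I*3)) = √(-1410 + 9*(1 + (2 + 2*3))/(2*(2 + 2*3))) = √(-1410 + 9*(1 + (2 + 6))/(2*(2 + 6))) = √(-1410 + (9/2)*(1 + 8)/8) = √(-1410 + (9/2)*(⅛)*9) = √(-1410 + 81/16) = √(-22479/16) = I*√22479/4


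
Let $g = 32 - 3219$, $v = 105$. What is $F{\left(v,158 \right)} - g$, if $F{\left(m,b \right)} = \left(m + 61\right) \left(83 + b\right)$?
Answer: $43193$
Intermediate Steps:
$F{\left(m,b \right)} = \left(61 + m\right) \left(83 + b\right)$
$g = -3187$ ($g = 32 - 3219 = -3187$)
$F{\left(v,158 \right)} - g = \left(5063 + 61 \cdot 158 + 83 \cdot 105 + 158 \cdot 105\right) - -3187 = \left(5063 + 9638 + 8715 + 16590\right) + 3187 = 40006 + 3187 = 43193$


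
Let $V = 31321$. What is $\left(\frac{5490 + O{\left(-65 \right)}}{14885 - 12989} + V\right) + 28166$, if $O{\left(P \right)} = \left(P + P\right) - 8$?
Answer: $\frac{4699696}{79} \approx 59490.0$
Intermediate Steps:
$O{\left(P \right)} = -8 + 2 P$ ($O{\left(P \right)} = 2 P + \left(-14 + 6\right) = 2 P - 8 = -8 + 2 P$)
$\left(\frac{5490 + O{\left(-65 \right)}}{14885 - 12989} + V\right) + 28166 = \left(\frac{5490 + \left(-8 + 2 \left(-65\right)\right)}{14885 - 12989} + 31321\right) + 28166 = \left(\frac{5490 - 138}{1896} + 31321\right) + 28166 = \left(\left(5490 - 138\right) \frac{1}{1896} + 31321\right) + 28166 = \left(5352 \cdot \frac{1}{1896} + 31321\right) + 28166 = \left(\frac{223}{79} + 31321\right) + 28166 = \frac{2474582}{79} + 28166 = \frac{4699696}{79}$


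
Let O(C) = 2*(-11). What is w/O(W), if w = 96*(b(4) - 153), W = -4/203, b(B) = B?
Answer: 7152/11 ≈ 650.18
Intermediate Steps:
W = -4/203 (W = -4*1/203 = -4/203 ≈ -0.019704)
O(C) = -22
w = -14304 (w = 96*(4 - 153) = 96*(-149) = -14304)
w/O(W) = -14304/(-22) = -14304*(-1/22) = 7152/11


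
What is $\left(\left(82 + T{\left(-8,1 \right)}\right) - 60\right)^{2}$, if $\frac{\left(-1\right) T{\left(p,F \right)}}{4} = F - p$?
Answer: $196$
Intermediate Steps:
$T{\left(p,F \right)} = - 4 F + 4 p$ ($T{\left(p,F \right)} = - 4 \left(F - p\right) = - 4 F + 4 p$)
$\left(\left(82 + T{\left(-8,1 \right)}\right) - 60\right)^{2} = \left(\left(82 + \left(\left(-4\right) 1 + 4 \left(-8\right)\right)\right) - 60\right)^{2} = \left(\left(82 - 36\right) - 60\right)^{2} = \left(46 - 60\right)^{2} = \left(-14\right)^{2} = 196$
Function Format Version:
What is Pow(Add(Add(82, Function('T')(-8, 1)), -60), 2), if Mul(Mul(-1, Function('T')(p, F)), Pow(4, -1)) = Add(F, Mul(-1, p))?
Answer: 196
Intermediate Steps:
Function('T')(p, F) = Add(Mul(-4, F), Mul(4, p)) (Function('T')(p, F) = Mul(-4, Add(F, Mul(-1, p))) = Add(Mul(-4, F), Mul(4, p)))
Pow(Add(Add(82, Function('T')(-8, 1)), -60), 2) = Pow(Add(Add(82, Add(Mul(-4, 1), Mul(4, -8))), -60), 2) = Pow(Add(Add(82, Add(-4, -32)), -60), 2) = Pow(Add(Add(82, -36), -60), 2) = Pow(Add(46, -60), 2) = Pow(-14, 2) = 196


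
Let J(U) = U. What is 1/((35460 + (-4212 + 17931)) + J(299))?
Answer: 1/49478 ≈ 2.0211e-5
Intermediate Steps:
1/((35460 + (-4212 + 17931)) + J(299)) = 1/((35460 + (-4212 + 17931)) + 299) = 1/((35460 + 13719) + 299) = 1/(49179 + 299) = 1/49478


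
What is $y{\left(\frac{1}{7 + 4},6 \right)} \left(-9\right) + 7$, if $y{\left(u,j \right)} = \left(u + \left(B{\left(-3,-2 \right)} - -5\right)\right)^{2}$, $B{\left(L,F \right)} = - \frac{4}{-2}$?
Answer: $- \frac{53909}{121} \approx -445.53$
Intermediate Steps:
$B{\left(L,F \right)} = 2$ ($B{\left(L,F \right)} = \left(-4\right) \left(- \frac{1}{2}\right) = 2$)
$y{\left(u,j \right)} = \left(7 + u\right)^{2}$ ($y{\left(u,j \right)} = \left(u + \left(2 - -5\right)\right)^{2} = \left(u + \left(2 + 5\right)\right)^{2} = \left(u + 7\right)^{2} = \left(7 + u\right)^{2}$)
$y{\left(\frac{1}{7 + 4},6 \right)} \left(-9\right) + 7 = \left(7 + \frac{1}{7 + 4}\right)^{2} \left(-9\right) + 7 = \left(7 + \frac{1}{11}\right)^{2} \left(-9\right) + 7 = \left(\frac{78}{11}\right)^{2} \left(-9\right) + 7 = \frac{6084}{121} \left(-9\right) + 7 = - \frac{54756}{121} + 7 = - \frac{53909}{121}$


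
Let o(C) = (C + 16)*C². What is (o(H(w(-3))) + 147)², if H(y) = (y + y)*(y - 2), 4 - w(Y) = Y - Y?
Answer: 69538921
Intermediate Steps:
w(Y) = 4 (w(Y) = 4 - (Y - Y) = 4 - 1*0 = 4 + 0 = 4)
H(y) = 2*y*(-2 + y) (H(y) = (2*y)*(-2 + y) = 2*y*(-2 + y))
o(C) = C²*(16 + C) (o(C) = (16 + C)*C² = C²*(16 + C))
(o(H(w(-3))) + 147)² = ((2*4*(-2 + 4))²*(16 + 2*4*(-2 + 4)) + 147)² = ((2*4*2)²*(16 + 2*4*2) + 147)² = (16²*(16 + 16) + 147)² = (256*32 + 147)² = (8192 + 147)² = 8339² = 69538921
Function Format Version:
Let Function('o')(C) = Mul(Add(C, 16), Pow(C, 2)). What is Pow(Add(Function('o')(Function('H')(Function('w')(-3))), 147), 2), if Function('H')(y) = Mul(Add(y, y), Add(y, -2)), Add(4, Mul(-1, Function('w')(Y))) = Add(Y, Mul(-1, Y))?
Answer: 69538921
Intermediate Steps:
Function('w')(Y) = 4 (Function('w')(Y) = Add(4, Mul(-1, Add(Y, Mul(-1, Y)))) = Add(4, Mul(-1, 0)) = Add(4, 0) = 4)
Function('H')(y) = Mul(2, y, Add(-2, y)) (Function('H')(y) = Mul(Mul(2, y), Add(-2, y)) = Mul(2, y, Add(-2, y)))
Function('o')(C) = Mul(Pow(C, 2), Add(16, C)) (Function('o')(C) = Mul(Add(16, C), Pow(C, 2)) = Mul(Pow(C, 2), Add(16, C)))
Pow(Add(Function('o')(Function('H')(Function('w')(-3))), 147), 2) = Pow(Add(Mul(Pow(Mul(2, 4, Add(-2, 4)), 2), Add(16, Mul(2, 4, Add(-2, 4)))), 147), 2) = Pow(Add(Mul(Pow(Mul(2, 4, 2), 2), Add(16, Mul(2, 4, 2))), 147), 2) = Pow(Add(Mul(Pow(16, 2), Add(16, 16)), 147), 2) = Pow(Add(Mul(256, 32), 147), 2) = Pow(Add(8192, 147), 2) = Pow(8339, 2) = 69538921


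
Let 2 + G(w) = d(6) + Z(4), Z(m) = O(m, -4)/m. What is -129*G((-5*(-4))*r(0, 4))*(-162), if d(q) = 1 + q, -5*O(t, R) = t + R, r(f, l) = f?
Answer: 104490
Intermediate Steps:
O(t, R) = -R/5 - t/5 (O(t, R) = -(t + R)/5 = -(R + t)/5 = -R/5 - t/5)
Z(m) = (4/5 - m/5)/m (Z(m) = (-1/5*(-4) - m/5)/m = (4/5 - m/5)/m)
G(w) = 5 (G(w) = -2 + ((1 + 6) + (1/5)*(4 - 1*4)/4) = -2 + (7 + (1/5)*(1/4)*(4 - 4)) = -2 + (7 + (1/5)*(1/4)*0) = -2 + (7 + 0) = -2 + 7 = 5)
-129*G((-5*(-4))*r(0, 4))*(-162) = -129*5*(-162) = -645*(-162) = 104490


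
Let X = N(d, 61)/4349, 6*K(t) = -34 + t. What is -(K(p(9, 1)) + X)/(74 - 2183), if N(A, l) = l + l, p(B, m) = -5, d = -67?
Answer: -56293/18344082 ≈ -0.0030687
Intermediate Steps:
N(A, l) = 2*l
K(t) = -17/3 + t/6 (K(t) = (-34 + t)/6 = -17/3 + t/6)
X = 122/4349 (X = (2*61)/4349 = 122*(1/4349) = 122/4349 ≈ 0.028052)
-(K(p(9, 1)) + X)/(74 - 2183) = -((-17/3 + (⅙)*(-5)) + 122/4349)/(74 - 2183) = -((-17/3 - ⅚) + 122/4349)/(-2109) = -(-13/2 + 122/4349)*(-1)/2109 = -(-56293)*(-1)/(8698*2109) = -1*56293/18344082 = -56293/18344082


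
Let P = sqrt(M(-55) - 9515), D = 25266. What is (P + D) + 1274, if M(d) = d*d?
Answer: 26540 + I*sqrt(6490) ≈ 26540.0 + 80.561*I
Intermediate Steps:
M(d) = d**2
P = I*sqrt(6490) (P = sqrt((-55)**2 - 9515) = sqrt(3025 - 9515) = sqrt(-6490) = I*sqrt(6490) ≈ 80.561*I)
(P + D) + 1274 = (I*sqrt(6490) + 25266) + 1274 = (25266 + I*sqrt(6490)) + 1274 = 26540 + I*sqrt(6490)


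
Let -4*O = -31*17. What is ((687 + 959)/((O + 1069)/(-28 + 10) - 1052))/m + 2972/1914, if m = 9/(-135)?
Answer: 606977534/25694493 ≈ 23.623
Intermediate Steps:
O = 527/4 (O = -(-31)*17/4 = -¼*(-527) = 527/4 ≈ 131.75)
m = -1/15 (m = 9*(-1/135) = -1/15 ≈ -0.066667)
((687 + 959)/((O + 1069)/(-28 + 10) - 1052))/m + 2972/1914 = ((687 + 959)/((527/4 + 1069)/(-28 + 10) - 1052))/(-1/15) + 2972/1914 = (1646/((4803/4)/(-18) - 1052))*(-15) + 2972*(1/1914) = (1646/((4803/4)*(-1/18) - 1052))*(-15) + 1486/957 = (1646/(-1601/24 - 1052))*(-15) + 1486/957 = (1646/(-26849/24))*(-15) + 1486/957 = (1646*(-24/26849))*(-15) + 1486/957 = -39504/26849*(-15) + 1486/957 = 592560/26849 + 1486/957 = 606977534/25694493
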